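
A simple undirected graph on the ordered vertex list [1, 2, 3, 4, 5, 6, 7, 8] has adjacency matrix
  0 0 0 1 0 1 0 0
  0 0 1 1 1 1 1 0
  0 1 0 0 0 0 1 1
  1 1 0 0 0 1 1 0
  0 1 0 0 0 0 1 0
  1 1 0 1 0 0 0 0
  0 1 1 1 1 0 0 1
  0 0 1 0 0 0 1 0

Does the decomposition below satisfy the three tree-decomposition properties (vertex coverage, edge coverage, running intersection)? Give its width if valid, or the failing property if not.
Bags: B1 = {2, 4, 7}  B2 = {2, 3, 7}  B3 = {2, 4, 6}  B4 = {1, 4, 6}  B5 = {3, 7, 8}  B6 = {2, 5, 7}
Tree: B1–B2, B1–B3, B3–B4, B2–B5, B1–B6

Checking the three conditions: (i) the bags cover all of {1, 2, 3, 4, 5, 6, 7, 8}; (ii) for each edge, some bag contains both endpoints; (iii) the bags containing any fixed vertex form a subtree. All hold, so the decomposition is valid with width 3 − 1 = 2.

Yes; width 2.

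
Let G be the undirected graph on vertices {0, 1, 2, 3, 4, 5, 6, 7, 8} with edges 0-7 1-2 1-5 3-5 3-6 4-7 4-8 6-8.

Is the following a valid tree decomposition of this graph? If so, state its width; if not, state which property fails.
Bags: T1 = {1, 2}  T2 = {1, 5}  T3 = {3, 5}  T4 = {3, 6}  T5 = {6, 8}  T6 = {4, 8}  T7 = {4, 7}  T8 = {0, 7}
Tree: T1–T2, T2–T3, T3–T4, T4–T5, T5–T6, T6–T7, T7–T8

Yes; width 1.

Checking the three conditions: (i) the bags cover all of {0, 1, 2, 3, 4, 5, 6, 7, 8}; (ii) for each edge, some bag contains both endpoints; (iii) the bags containing any fixed vertex form a subtree. All hold, so the decomposition is valid with width 2 − 1 = 1.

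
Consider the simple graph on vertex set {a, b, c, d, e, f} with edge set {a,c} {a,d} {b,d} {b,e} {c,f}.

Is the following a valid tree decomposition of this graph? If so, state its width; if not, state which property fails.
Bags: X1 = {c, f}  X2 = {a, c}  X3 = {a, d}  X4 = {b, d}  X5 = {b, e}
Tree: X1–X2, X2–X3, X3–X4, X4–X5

Vertex coverage: the bags together contain {a, b, c, d, e, f}, the full vertex set. Edge coverage: each edge of G has both endpoints in at least one bag. Running intersection: for every vertex, the bags containing it form a connected subtree. All three properties hold, so this is a valid tree decomposition of width max|bag| − 1 = 1, and hence tw(G) ≤ 1.

Yes; width 1.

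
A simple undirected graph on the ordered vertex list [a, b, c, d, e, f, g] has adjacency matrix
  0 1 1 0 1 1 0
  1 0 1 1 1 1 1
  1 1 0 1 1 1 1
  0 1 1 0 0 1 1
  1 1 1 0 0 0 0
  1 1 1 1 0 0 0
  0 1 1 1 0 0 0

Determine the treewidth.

A width-3 tree decomposition is:
Bags: B1 = {b, c, d, f}  B2 = {a, b, c, f}  B3 = {a, b, c, e}  B4 = {b, c, d, g}
Tree: B1–B2, B2–B3, B1–B4
Every bag has size at most 4, so the width is 4 − 1 = 3 and tw(G) ≤ 3. Conversely, {b, c, d, g} is a clique of size 4, and the vertices of any clique must share a bag in every tree decomposition; so some bag has ≥ 4 vertices and tw(G) ≥ 3. The upper and lower bounds meet at 3, so that is the treewidth.

3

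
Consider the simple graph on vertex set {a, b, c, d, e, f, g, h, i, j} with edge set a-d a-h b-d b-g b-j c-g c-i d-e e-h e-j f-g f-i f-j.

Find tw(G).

A width-2 tree decomposition is:
Bags: B1 = {a, e, h}  B2 = {a, d, e}  B3 = {d, e, j}  B4 = {b, d, j}  B5 = {b, f, j}  B6 = {b, f, g}  B7 = {f, g, i}  B8 = {c, g, i}
Tree: B1–B2, B2–B3, B3–B4, B4–B5, B5–B6, B6–B7, B7–B8
Each bag holds 3 vertices, so the decomposition has width 2, which upper-bounds the treewidth. The edges h–a–d–e–h form a cycle, so G is not a tree and its treewidth is at least 2. Combining the bounds, tw(G) = 2.

2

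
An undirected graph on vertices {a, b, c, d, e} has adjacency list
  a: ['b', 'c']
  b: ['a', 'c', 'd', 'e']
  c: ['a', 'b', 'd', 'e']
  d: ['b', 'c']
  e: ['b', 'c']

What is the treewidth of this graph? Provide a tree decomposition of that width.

Treewidth 2.
One optimal decomposition is:
Bags: B1 = {a, b, c}  B2 = {b, c, e}  B3 = {b, c, d}
Tree: B1–B2, B2–B3

Each bag holds 3 vertices, so the decomposition has width 2, which upper-bounds the treewidth. Conversely, {b, c, d} is a clique of size 3, and the vertices of any clique must share a bag in every tree decomposition; so some bag has ≥ 3 vertices and tw(G) ≥ 2. Therefore the treewidth is 2.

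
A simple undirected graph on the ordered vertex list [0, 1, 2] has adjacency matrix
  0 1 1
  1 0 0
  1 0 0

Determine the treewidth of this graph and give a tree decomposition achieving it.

Each bag holds 2 vertices, so the decomposition has width 1, which upper-bounds the treewidth. G has an edge, so its treewidth is at least 1. The upper and lower bounds meet at 1, so that is the treewidth.

Treewidth 1.
One such decomposition:
Bags: B1 = {0, 2}  B2 = {0, 1}
Tree: B1–B2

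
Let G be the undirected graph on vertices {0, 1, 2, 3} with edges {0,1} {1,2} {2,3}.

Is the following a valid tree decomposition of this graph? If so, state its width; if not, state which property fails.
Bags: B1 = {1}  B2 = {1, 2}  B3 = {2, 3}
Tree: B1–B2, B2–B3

A tree decomposition must satisfy three properties: every vertex lies in some bag; for every edge, both endpoints lie together in some bag; and for every vertex, the bags containing it form a connected subtree. Here vertex 0 appears in no bag, so the decomposition is invalid.

No — vertex 0 appears in no bag.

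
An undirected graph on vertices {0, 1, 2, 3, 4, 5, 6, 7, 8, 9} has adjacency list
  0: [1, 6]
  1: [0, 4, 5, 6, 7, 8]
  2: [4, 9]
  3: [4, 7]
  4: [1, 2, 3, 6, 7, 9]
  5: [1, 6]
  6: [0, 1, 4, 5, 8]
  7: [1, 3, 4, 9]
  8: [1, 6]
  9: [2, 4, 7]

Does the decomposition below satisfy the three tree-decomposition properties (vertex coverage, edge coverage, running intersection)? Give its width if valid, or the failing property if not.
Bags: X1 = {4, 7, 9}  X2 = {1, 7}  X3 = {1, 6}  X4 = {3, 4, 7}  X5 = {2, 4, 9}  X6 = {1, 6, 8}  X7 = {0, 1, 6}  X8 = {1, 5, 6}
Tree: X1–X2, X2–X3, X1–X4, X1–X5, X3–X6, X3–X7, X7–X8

A tree decomposition must satisfy three properties: every vertex lies in some bag; for every edge, both endpoints lie together in some bag; and for every vertex, the bags containing it form a connected subtree. Here edge (4,1) lies in no bag, so the decomposition is invalid.

No — edge (4,1) lies in no bag.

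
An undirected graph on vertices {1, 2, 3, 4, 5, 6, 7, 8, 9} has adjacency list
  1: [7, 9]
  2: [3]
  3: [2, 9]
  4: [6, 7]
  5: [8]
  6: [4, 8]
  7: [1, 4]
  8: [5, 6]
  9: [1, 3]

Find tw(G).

1

A width-1 tree decomposition is:
Bags: B1 = {2, 3}  B2 = {3, 9}  B3 = {1, 9}  B4 = {1, 7}  B5 = {4, 7}  B6 = {4, 6}  B7 = {6, 8}  B8 = {5, 8}
Tree: B1–B2, B2–B3, B3–B4, B4–B5, B5–B6, B6–B7, B7–B8
Every bag has size at most 2, so the width is 2 − 1 = 1 and tw(G) ≤ 1. G has an edge, so its treewidth is at least 1. Therefore the treewidth is 1.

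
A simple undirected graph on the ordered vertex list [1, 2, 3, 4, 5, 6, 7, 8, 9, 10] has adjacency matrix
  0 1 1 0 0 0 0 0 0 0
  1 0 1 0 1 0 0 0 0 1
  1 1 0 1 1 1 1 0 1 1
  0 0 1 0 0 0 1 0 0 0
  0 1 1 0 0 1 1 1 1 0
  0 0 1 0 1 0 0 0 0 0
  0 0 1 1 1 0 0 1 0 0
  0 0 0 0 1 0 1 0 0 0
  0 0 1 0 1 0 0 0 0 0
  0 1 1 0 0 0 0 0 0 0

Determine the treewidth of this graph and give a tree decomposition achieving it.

Treewidth 2.
One optimal decomposition is:
Bags: B1 = {2, 3, 5}  B2 = {3, 5, 7}  B3 = {3, 5, 6}  B4 = {3, 4, 7}  B5 = {5, 7, 8}  B6 = {2, 3, 10}  B7 = {1, 2, 3}  B8 = {3, 5, 9}
Tree: B1–B2, B1–B3, B2–B4, B2–B5, B1–B6, B1–B7, B2–B8

Every bag has size at most 3, so the width is 3 − 1 = 2 and tw(G) ≤ 2. On the other hand G contains the 3-clique {5, 7, 8}. A clique must lie in a single bag of any decomposition, so no decomposition can have width below 2. The upper and lower bounds meet at 2, so that is the treewidth.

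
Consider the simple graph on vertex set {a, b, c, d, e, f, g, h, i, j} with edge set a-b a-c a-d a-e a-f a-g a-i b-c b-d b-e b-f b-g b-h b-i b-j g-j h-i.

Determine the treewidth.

2

A width-2 tree decomposition is:
Bags: B1 = {a, b, c}  B2 = {a, b, e}  B3 = {a, b, d}  B4 = {a, b, i}  B5 = {b, h, i}  B6 = {a, b, g}  B7 = {b, g, j}  B8 = {a, b, f}
Tree: B1–B2, B1–B3, B3–B4, B4–B5, B4–B6, B6–B7, B2–B8
Each bag holds 3 vertices, so the decomposition has width 2, which upper-bounds the treewidth. Conversely, {b, g, j} is a clique of size 3, and the vertices of any clique must share a bag in every tree decomposition; so some bag has ≥ 3 vertices and tw(G) ≥ 2. Hence tw(G) = 2 exactly.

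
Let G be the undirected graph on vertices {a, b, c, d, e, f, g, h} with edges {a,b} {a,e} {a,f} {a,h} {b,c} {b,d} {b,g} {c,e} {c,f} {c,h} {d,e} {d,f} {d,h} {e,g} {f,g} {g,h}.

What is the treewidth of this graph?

A width-4 tree decomposition is:
Bags: B1 = {b, d, e, f, h}  B2 = {b, e, f, g, h}  B3 = {b, c, e, f, h}  B4 = {a, b, e, f, h}
Tree: B1–B2, B2–B3, B3–B4
The largest bag has 5 vertices, giving width 4; this decomposition certifies tw(G) ≤ 4. For the lower bound: the 5 vertex sets {d,h}, {e,g}, {b,c}, {f}, {a} are disjoint, each induces a connected subgraph, and every pair is joined by at least one edge of G. Contracting each set to a single vertex therefore yields K_{5} as a minor, and since treewidth is minor-monotone, tw(G) ≥ tw(K_{5}) = 4. The upper and lower bounds meet at 4, so that is the treewidth.

4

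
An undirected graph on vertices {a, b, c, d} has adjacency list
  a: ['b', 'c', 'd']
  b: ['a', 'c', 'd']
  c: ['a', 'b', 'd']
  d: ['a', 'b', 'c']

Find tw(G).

3

A width-3 tree decomposition is:
Bags: B1 = {a, b, c, d}
Tree: (single bag)
A single bag containing all 4 vertices is trivially a valid decomposition of width 3. Conversely, {a, b, c, d} is a clique of size 4, and the vertices of any clique must share a bag in every tree decomposition; so some bag has ≥ 4 vertices and tw(G) ≥ 3. The upper and lower bounds meet at 3, so that is the treewidth.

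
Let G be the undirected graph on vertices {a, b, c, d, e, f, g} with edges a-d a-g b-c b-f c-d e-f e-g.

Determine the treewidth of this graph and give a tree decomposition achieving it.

Treewidth 2.
Bags: B1 = {b, c, d}  B2 = {b, d, f}  B3 = {d, e, f}  B4 = {d, e, g}  B5 = {a, d, g}
Tree: B1–B2, B2–B3, B3–B4, B4–B5

Every bag has size at most 3, so the width is 3 − 1 = 2 and tw(G) ≤ 2. For the lower bound, G contains the cycle d–c–b–f–e–g–a–d, so G is not a forest; only forests have treewidth ≤ 1, hence tw(G) ≥ 2. Hence tw(G) = 2 exactly.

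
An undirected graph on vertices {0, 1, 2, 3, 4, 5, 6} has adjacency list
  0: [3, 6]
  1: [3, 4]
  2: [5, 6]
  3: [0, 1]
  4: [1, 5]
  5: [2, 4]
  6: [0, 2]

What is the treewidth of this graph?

2

A width-2 tree decomposition is:
Bags: B1 = {0, 3, 6}  B2 = {1, 3, 6}  B3 = {1, 4, 6}  B4 = {4, 5, 6}  B5 = {2, 5, 6}
Tree: B1–B2, B2–B3, B3–B4, B4–B5
The largest bag has 3 vertices, giving width 2; this decomposition certifies tw(G) ≤ 2. For the lower bound, G contains the cycle 6–0–3–1–4–5–2–6, so G is not a forest; only forests have treewidth ≤ 1, hence tw(G) ≥ 2. Hence tw(G) = 2 exactly.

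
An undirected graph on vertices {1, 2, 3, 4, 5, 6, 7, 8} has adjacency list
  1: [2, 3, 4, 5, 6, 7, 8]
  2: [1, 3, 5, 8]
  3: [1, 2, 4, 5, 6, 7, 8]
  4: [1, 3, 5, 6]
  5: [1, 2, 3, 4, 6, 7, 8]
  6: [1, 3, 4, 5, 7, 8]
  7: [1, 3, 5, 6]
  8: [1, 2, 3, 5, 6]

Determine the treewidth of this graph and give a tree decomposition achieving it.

Treewidth 4.
One such decomposition:
Bags: B1 = {1, 3, 4, 5, 6}  B2 = {1, 3, 5, 6, 7}  B3 = {1, 3, 5, 6, 8}  B4 = {1, 2, 3, 5, 8}
Tree: B1–B2, B1–B3, B3–B4

Each bag holds 5 vertices, so the decomposition has width 4, which upper-bounds the treewidth. On the other hand G contains the 5-clique {1, 2, 3, 5, 8}. A clique must lie in a single bag of any decomposition, so no decomposition can have width below 4. Therefore the treewidth is 4.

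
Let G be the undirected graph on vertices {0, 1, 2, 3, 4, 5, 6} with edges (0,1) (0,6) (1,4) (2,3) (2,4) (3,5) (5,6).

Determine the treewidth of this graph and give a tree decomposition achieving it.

Each bag holds 3 vertices, so the decomposition has width 2, which upper-bounds the treewidth. Since 2–3–5–6–0–1–4–2 is a cycle in G, G is not acyclic. Forests are exactly the graphs of treewidth ≤ 1, so tw(G) ≥ 2. Hence tw(G) = 2 exactly.

Treewidth 2.
One optimal decomposition is:
Bags: B1 = {2, 3, 5}  B2 = {2, 5, 6}  B3 = {0, 2, 6}  B4 = {0, 1, 2}  B5 = {1, 2, 4}
Tree: B1–B2, B2–B3, B3–B4, B4–B5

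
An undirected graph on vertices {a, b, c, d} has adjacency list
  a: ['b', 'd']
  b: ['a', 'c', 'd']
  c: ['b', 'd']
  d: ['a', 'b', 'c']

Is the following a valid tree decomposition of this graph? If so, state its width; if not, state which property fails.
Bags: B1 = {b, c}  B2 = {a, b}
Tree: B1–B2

No — vertex d appears in no bag.

A tree decomposition must satisfy three properties: every vertex lies in some bag; for every edge, both endpoints lie together in some bag; and for every vertex, the bags containing it form a connected subtree. Here vertex d appears in no bag, so the decomposition is invalid.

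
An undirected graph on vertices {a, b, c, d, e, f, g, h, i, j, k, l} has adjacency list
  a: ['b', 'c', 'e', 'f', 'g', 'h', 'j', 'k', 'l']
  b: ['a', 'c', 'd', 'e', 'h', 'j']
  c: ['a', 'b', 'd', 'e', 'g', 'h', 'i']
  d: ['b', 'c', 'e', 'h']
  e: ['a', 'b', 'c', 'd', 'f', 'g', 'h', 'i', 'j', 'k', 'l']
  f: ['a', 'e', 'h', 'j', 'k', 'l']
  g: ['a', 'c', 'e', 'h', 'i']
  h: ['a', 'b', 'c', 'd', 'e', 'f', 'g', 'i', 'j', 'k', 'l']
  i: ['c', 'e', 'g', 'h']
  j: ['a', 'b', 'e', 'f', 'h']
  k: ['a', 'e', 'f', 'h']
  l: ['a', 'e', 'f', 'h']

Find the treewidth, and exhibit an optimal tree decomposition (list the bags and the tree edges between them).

Each bag holds 5 vertices, so the decomposition has width 4, which upper-bounds the treewidth. Conversely, {b, c, d, e, h} is a clique of size 5, and the vertices of any clique must share a bag in every tree decomposition; so some bag has ≥ 5 vertices and tw(G) ≥ 4. The upper and lower bounds meet at 4, so that is the treewidth.

Treewidth 4.
One optimal decomposition is:
Bags: B1 = {a, b, c, e, h}  B2 = {a, b, e, h, j}  B3 = {a, e, f, h, j}  B4 = {a, c, e, g, h}  B5 = {b, c, d, e, h}  B6 = {a, e, f, h, l}  B7 = {a, e, f, h, k}  B8 = {c, e, g, h, i}
Tree: B1–B2, B2–B3, B1–B4, B1–B5, B3–B6, B6–B7, B4–B8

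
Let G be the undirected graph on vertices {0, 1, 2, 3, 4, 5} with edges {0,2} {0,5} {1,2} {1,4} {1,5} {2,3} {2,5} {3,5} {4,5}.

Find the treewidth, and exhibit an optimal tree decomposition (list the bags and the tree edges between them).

Treewidth 2.
One such decomposition:
Bags: B1 = {1, 2, 5}  B2 = {2, 3, 5}  B3 = {0, 2, 5}  B4 = {1, 4, 5}
Tree: B1–B2, B2–B3, B1–B4

The largest bag has 3 vertices, giving width 2; this decomposition certifies tw(G) ≤ 2. For the lower bound, the 3 vertices {0, 2, 5} are pairwise adjacent, and any tree decomposition puts a clique entirely inside one bag — forcing width ≥ 2. The upper and lower bounds meet at 2, so that is the treewidth.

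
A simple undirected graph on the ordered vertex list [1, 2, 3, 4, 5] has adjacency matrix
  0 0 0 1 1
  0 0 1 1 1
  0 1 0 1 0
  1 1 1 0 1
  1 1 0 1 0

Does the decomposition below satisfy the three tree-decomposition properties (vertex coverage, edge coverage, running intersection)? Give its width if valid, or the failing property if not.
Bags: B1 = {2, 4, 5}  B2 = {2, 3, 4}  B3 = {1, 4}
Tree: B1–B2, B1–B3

No — edge (5,1) lies in no bag.

A tree decomposition must satisfy three properties: every vertex lies in some bag; for every edge, both endpoints lie together in some bag; and for every vertex, the bags containing it form a connected subtree. Here edge (5,1) lies in no bag, so the decomposition is invalid.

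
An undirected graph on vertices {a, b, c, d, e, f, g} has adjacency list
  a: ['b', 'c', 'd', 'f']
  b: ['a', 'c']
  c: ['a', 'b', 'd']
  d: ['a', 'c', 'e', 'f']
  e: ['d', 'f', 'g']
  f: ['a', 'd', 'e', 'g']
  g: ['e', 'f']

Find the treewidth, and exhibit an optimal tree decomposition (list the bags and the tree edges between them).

Treewidth 2.
One such decomposition:
Bags: B1 = {a, c, d}  B2 = {a, d, f}  B3 = {d, e, f}  B4 = {a, b, c}  B5 = {e, f, g}
Tree: B1–B2, B2–B3, B1–B4, B3–B5

Each bag holds 3 vertices, so the decomposition has width 2, which upper-bounds the treewidth. On the other hand G contains the 3-clique {d, e, f}. A clique must lie in a single bag of any decomposition, so no decomposition can have width below 2. The upper and lower bounds meet at 2, so that is the treewidth.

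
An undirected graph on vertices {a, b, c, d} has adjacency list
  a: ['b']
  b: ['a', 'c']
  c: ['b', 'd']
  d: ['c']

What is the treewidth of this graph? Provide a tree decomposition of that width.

Every bag has size at most 2, so the width is 2 − 1 = 1 and tw(G) ≤ 1. Any graph with an edge has treewidth ≥ 1, and G has the edge b–c. Combining the bounds, tw(G) = 1.

Treewidth 1.
One optimal decomposition is:
Bags: B1 = {b, c}  B2 = {c, d}  B3 = {a, b}
Tree: B1–B2, B1–B3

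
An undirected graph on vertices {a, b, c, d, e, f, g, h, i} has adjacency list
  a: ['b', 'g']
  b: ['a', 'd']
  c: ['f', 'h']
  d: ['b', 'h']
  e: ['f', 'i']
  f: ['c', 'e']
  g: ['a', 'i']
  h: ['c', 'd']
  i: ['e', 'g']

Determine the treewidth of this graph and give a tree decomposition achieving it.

The largest bag has 3 vertices, giving width 2; this decomposition certifies tw(G) ≤ 2. The edges h–d–b–a–g–i–e–f–c–h form a cycle, so G is not a tree and its treewidth is at least 2. Combining the bounds, tw(G) = 2.

Treewidth 2.
One such decomposition:
Bags: B1 = {b, d, h}  B2 = {a, b, h}  B3 = {a, g, h}  B4 = {g, h, i}  B5 = {e, h, i}  B6 = {e, f, h}  B7 = {c, f, h}
Tree: B1–B2, B2–B3, B3–B4, B4–B5, B5–B6, B6–B7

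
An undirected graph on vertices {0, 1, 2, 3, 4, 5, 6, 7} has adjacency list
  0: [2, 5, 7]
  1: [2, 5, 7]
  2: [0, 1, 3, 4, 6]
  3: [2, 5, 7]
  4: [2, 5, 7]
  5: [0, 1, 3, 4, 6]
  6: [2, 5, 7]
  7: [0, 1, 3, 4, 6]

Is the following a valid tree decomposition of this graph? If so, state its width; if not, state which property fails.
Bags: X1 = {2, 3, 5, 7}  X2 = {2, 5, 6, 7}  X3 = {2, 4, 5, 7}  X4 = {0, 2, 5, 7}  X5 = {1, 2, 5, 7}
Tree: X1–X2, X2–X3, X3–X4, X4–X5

Yes; width 3.

Checking the three conditions: (i) the bags cover all of {0, 1, 2, 3, 4, 5, 6, 7}; (ii) for each edge, some bag contains both endpoints; (iii) the bags containing any fixed vertex form a subtree. All hold, so the decomposition is valid with width 4 − 1 = 3.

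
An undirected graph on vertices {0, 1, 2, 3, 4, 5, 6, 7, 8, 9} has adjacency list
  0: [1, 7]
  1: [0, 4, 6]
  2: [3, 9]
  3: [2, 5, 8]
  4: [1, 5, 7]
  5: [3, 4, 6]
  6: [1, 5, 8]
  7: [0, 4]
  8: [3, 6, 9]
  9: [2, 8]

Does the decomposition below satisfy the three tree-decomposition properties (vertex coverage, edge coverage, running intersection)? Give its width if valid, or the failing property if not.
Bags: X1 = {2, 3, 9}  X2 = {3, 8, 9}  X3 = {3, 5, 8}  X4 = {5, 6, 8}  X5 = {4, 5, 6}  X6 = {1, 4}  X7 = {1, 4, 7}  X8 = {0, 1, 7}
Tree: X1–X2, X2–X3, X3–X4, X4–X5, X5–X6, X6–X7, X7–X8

No — edge (6,1) lies in no bag.

A tree decomposition must satisfy three properties: every vertex lies in some bag; for every edge, both endpoints lie together in some bag; and for every vertex, the bags containing it form a connected subtree. Here edge (6,1) lies in no bag, so the decomposition is invalid.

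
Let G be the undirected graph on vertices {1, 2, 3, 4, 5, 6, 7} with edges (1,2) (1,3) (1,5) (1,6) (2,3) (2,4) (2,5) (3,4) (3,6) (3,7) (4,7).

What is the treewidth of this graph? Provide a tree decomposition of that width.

Treewidth 2.
Bags: B1 = {1, 2, 3}  B2 = {2, 3, 4}  B3 = {3, 4, 7}  B4 = {1, 2, 5}  B5 = {1, 3, 6}
Tree: B1–B2, B2–B3, B1–B4, B1–B5

Every bag has size at most 3, so the width is 3 − 1 = 2 and tw(G) ≤ 2. Conversely, {1, 2, 3} is a clique of size 3, and the vertices of any clique must share a bag in every tree decomposition; so some bag has ≥ 3 vertices and tw(G) ≥ 2. Therefore the treewidth is 2.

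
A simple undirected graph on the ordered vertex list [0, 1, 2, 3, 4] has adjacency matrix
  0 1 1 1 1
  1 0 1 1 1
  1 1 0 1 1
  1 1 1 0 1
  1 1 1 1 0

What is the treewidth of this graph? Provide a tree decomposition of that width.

A single bag containing all 5 vertices is trivially a valid decomposition of width 4. On the other hand G contains the 5-clique {0, 1, 2, 3, 4}. A clique must lie in a single bag of any decomposition, so no decomposition can have width below 4. Hence tw(G) = 4 exactly.

Treewidth 4.
One such decomposition:
Bags: B1 = {0, 1, 2, 3, 4}
Tree: (single bag)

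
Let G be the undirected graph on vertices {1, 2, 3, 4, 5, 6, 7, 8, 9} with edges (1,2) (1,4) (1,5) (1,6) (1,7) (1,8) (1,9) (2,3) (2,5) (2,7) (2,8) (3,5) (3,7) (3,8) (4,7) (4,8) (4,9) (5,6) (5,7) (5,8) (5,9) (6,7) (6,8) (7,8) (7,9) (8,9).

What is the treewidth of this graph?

A width-4 tree decomposition is:
Bags: B1 = {1, 2, 5, 7, 8}  B2 = {1, 5, 6, 7, 8}  B3 = {2, 3, 5, 7, 8}  B4 = {1, 5, 7, 8, 9}  B5 = {1, 4, 7, 8, 9}
Tree: B1–B2, B1–B3, B1–B4, B4–B5
The largest bag has 5 vertices, giving width 4; this decomposition certifies tw(G) ≤ 4. For the lower bound, the 5 vertices {1, 4, 7, 8, 9} are pairwise adjacent, and any tree decomposition puts a clique entirely inside one bag — forcing width ≥ 4. Combining the bounds, tw(G) = 4.

4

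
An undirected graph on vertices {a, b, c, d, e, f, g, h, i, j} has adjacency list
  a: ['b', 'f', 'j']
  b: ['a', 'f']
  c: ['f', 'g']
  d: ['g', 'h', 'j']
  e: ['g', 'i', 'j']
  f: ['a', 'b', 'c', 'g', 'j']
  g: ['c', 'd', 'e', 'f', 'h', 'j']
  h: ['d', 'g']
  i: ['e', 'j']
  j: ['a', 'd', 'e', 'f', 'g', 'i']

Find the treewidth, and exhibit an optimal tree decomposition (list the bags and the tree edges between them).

Treewidth 2.
One optimal decomposition is:
Bags: B1 = {f, g, j}  B2 = {c, f, g}  B3 = {e, g, j}  B4 = {a, f, j}  B5 = {e, i, j}  B6 = {d, g, j}  B7 = {d, g, h}  B8 = {a, b, f}
Tree: B1–B2, B1–B3, B1–B4, B3–B5, B1–B6, B6–B7, B4–B8

Each bag holds 3 vertices, so the decomposition has width 2, which upper-bounds the treewidth. On the other hand G contains the 3-clique {d, g, j}. A clique must lie in a single bag of any decomposition, so no decomposition can have width below 2. The upper and lower bounds meet at 2, so that is the treewidth.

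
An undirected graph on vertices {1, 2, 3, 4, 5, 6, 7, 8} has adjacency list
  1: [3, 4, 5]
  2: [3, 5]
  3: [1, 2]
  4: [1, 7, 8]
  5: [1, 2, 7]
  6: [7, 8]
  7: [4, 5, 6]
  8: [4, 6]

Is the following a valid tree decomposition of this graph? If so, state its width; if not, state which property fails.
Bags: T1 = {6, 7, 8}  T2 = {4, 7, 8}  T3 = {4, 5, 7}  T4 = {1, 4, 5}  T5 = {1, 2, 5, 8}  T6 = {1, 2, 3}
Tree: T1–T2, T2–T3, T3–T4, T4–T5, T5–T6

No — bags containing vertex 8 are not connected in the tree.

A tree decomposition must satisfy three properties: every vertex lies in some bag; for every edge, both endpoints lie together in some bag; and for every vertex, the bags containing it form a connected subtree. Here bags containing vertex 8 are not connected in the tree, so the decomposition is invalid.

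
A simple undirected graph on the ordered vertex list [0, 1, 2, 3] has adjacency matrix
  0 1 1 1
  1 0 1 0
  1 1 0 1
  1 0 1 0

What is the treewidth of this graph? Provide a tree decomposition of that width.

Treewidth 2.
Bags: B1 = {0, 2, 3}  B2 = {0, 1, 2}
Tree: B1–B2

Every bag has size at most 3, so the width is 3 − 1 = 2 and tw(G) ≤ 2. Conversely, {0, 1, 2} is a clique of size 3, and the vertices of any clique must share a bag in every tree decomposition; so some bag has ≥ 3 vertices and tw(G) ≥ 2. Therefore the treewidth is 2.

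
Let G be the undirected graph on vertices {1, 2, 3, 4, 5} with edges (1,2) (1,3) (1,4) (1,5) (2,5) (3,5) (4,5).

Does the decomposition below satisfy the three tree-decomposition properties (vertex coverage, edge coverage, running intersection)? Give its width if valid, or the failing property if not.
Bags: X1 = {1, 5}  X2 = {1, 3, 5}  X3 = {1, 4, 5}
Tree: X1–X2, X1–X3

No — vertex 2 appears in no bag.

A tree decomposition must satisfy three properties: every vertex lies in some bag; for every edge, both endpoints lie together in some bag; and for every vertex, the bags containing it form a connected subtree. Here vertex 2 appears in no bag, so the decomposition is invalid.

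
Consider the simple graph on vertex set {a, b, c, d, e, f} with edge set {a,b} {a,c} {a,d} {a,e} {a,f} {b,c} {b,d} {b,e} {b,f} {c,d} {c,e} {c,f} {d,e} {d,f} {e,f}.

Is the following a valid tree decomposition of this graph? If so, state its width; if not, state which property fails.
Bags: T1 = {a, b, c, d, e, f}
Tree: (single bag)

Yes; width 5.

Vertex coverage: the bags together contain {a, b, c, d, e, f}, the full vertex set. Edge coverage: each edge of G has both endpoints in at least one bag. Running intersection: for every vertex, the bags containing it form a connected subtree. All three properties hold, so this is a valid tree decomposition of width max|bag| − 1 = 5, and hence tw(G) ≤ 5.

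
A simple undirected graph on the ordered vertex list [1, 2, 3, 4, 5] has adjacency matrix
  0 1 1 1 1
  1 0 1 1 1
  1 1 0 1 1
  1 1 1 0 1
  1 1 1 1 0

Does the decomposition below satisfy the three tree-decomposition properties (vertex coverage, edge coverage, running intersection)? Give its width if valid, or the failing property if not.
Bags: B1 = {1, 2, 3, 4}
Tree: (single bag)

No — vertex 5 appears in no bag.

A tree decomposition must satisfy three properties: every vertex lies in some bag; for every edge, both endpoints lie together in some bag; and for every vertex, the bags containing it form a connected subtree. Here vertex 5 appears in no bag, so the decomposition is invalid.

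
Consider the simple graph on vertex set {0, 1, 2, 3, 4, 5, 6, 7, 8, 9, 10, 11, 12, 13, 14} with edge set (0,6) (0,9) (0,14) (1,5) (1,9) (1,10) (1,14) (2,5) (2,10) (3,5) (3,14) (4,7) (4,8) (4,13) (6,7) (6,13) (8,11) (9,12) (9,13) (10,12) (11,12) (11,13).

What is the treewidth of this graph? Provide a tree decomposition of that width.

Treewidth 3.
Bags: B1 = {4, 7, 8, 11}  B2 = {4, 7, 11, 13}  B3 = {6, 7, 11, 13}  B4 = {6, 11, 12, 13}  B5 = {6, 9, 12, 13}  B6 = {0, 6, 9, 12}  B7 = {0, 9, 10, 12}  B8 = {0, 1, 9, 10}  B9 = {0, 1, 10, 14}  B10 = {1, 2, 10, 14}  B11 = {1, 2, 5, 14}  B12 = {2, 3, 5, 14}
Tree: B1–B2, B2–B3, B3–B4, B4–B5, B5–B6, B6–B7, B7–B8, B8–B9, B9–B10, B10–B11, B11–B12

The largest bag has 4 vertices, giving width 3; this decomposition certifies tw(G) ≤ 3. For the lower bound: the 4 vertex sets {4,7,8}, {11}, {13}, {0,6,9,12} are disjoint, each induces a connected subgraph, and every pair is joined by at least one edge of G. Contracting each set to a single vertex therefore yields K_{4} as a minor, and since treewidth is minor-monotone, tw(G) ≥ tw(K_{4}) = 3. The upper and lower bounds meet at 3, so that is the treewidth.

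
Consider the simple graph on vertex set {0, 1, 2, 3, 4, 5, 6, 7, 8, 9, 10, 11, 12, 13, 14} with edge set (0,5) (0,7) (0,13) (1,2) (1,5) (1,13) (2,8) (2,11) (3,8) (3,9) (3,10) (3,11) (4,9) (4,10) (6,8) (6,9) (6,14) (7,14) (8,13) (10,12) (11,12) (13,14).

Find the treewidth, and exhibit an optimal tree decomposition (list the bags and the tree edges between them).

Treewidth 3.
One such decomposition:
Bags: B1 = {0, 1, 5, 7}  B2 = {0, 1, 7, 13}  B3 = {1, 7, 13, 14}  B4 = {1, 2, 13, 14}  B5 = {2, 8, 13, 14}  B6 = {2, 6, 8, 14}  B7 = {2, 6, 8, 11}  B8 = {3, 6, 8, 11}  B9 = {3, 6, 9, 11}  B10 = {3, 9, 11, 12}  B11 = {3, 9, 10, 12}  B12 = {4, 9, 10, 12}
Tree: B1–B2, B2–B3, B3–B4, B4–B5, B5–B6, B6–B7, B7–B8, B8–B9, B9–B10, B10–B11, B11–B12

Every bag has size at most 4, so the width is 4 − 1 = 3 and tw(G) ≤ 3. For the lower bound: the 4 vertex sets {0,5,7}, {1}, {13}, {2,6,8,14} are disjoint, each induces a connected subgraph, and every pair is joined by at least one edge of G. Contracting each set to a single vertex therefore yields K_{4} as a minor, and since treewidth is minor-monotone, tw(G) ≥ tw(K_{4}) = 3. Combining the bounds, tw(G) = 3.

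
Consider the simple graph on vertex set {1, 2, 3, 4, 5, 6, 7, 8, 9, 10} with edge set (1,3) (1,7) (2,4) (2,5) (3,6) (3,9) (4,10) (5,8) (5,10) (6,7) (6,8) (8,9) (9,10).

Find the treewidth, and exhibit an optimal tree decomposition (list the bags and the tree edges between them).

Treewidth 2.
Bags: B1 = {1, 3, 7}  B2 = {3, 6, 7}  B3 = {3, 6, 9}  B4 = {6, 8, 9}  B5 = {8, 9, 10}  B6 = {5, 8, 10}  B7 = {4, 5, 10}  B8 = {2, 4, 5}
Tree: B1–B2, B2–B3, B3–B4, B4–B5, B5–B6, B6–B7, B7–B8

Each bag holds 3 vertices, so the decomposition has width 2, which upper-bounds the treewidth. Since 1–7–6–3–1 is a cycle in G, G is not acyclic. Forests are exactly the graphs of treewidth ≤ 1, so tw(G) ≥ 2. Therefore the treewidth is 2.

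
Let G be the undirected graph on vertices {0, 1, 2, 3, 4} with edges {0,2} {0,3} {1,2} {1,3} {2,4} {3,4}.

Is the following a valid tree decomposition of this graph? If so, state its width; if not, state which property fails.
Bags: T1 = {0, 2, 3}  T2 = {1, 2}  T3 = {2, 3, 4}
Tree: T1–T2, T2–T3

A tree decomposition must satisfy three properties: every vertex lies in some bag; for every edge, both endpoints lie together in some bag; and for every vertex, the bags containing it form a connected subtree. Here edge (3,1) lies in no bag, so the decomposition is invalid.

No — edge (3,1) lies in no bag.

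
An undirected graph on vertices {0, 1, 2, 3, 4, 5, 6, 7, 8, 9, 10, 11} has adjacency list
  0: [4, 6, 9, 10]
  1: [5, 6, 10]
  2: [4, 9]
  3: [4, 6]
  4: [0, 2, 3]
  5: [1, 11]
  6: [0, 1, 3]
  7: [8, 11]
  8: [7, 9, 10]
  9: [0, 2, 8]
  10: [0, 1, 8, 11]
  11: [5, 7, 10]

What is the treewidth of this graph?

A width-3 tree decomposition is:
Bags: B1 = {1, 5, 7, 11}  B2 = {1, 7, 10, 11}  B3 = {1, 7, 8, 10}  B4 = {1, 6, 8, 10}  B5 = {0, 6, 8, 10}  B6 = {0, 6, 8, 9}  B7 = {0, 3, 6, 9}  B8 = {0, 3, 4, 9}  B9 = {2, 3, 4, 9}
Tree: B1–B2, B2–B3, B3–B4, B4–B5, B5–B6, B6–B7, B7–B8, B8–B9
Every bag has size at most 4, so the width is 4 − 1 = 3 and tw(G) ≤ 3. For the lower bound: the 4 vertex sets {5,7,11}, {1}, {10}, {0,6,8,9} are disjoint, each induces a connected subgraph, and every pair is joined by at least one edge of G. Contracting each set to a single vertex therefore yields K_{4} as a minor, and since treewidth is minor-monotone, tw(G) ≥ tw(K_{4}) = 3. The upper and lower bounds meet at 3, so that is the treewidth.

3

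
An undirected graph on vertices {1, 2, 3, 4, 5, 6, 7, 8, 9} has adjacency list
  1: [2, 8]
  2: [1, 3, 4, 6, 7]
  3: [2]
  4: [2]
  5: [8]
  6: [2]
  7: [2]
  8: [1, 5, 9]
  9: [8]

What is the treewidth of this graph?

1

A width-1 tree decomposition is:
Bags: B1 = {1, 2}  B2 = {1, 8}  B3 = {2, 7}  B4 = {5, 8}  B5 = {2, 6}  B6 = {8, 9}  B7 = {2, 4}  B8 = {2, 3}
Tree: B1–B2, B1–B3, B2–B4, B3–B5, B2–B6, B1–B7, B7–B8
Every bag has size at most 2, so the width is 2 − 1 = 1 and tw(G) ≤ 1. Any graph with an edge has treewidth ≥ 1, and G has the edge 1–2. Combining the bounds, tw(G) = 1.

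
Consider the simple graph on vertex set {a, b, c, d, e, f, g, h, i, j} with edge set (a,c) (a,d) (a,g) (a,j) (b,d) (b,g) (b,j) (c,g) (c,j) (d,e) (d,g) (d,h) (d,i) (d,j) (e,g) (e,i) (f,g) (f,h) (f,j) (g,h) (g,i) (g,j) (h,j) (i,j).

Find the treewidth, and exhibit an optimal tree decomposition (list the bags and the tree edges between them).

Treewidth 3.
Bags: B1 = {f, g, h, j}  B2 = {d, g, h, j}  B3 = {d, g, i, j}  B4 = {a, d, g, j}  B5 = {a, c, g, j}  B6 = {b, d, g, j}  B7 = {d, e, g, i}
Tree: B1–B2, B2–B3, B2–B4, B4–B5, B4–B6, B3–B7

Every bag has size at most 4, so the width is 4 − 1 = 3 and tw(G) ≤ 3. On the other hand G contains the 4-clique {d, g, h, j}. A clique must lie in a single bag of any decomposition, so no decomposition can have width below 3. The upper and lower bounds meet at 3, so that is the treewidth.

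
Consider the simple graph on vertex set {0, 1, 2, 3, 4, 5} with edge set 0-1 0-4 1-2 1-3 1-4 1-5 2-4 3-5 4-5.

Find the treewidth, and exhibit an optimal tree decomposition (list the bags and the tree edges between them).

Treewidth 2.
One such decomposition:
Bags: B1 = {1, 4, 5}  B2 = {0, 1, 4}  B3 = {1, 2, 4}  B4 = {1, 3, 5}
Tree: B1–B2, B1–B3, B1–B4

Every bag has size at most 3, so the width is 3 − 1 = 2 and tw(G) ≤ 2. For the lower bound, the 3 vertices {1, 3, 5} are pairwise adjacent, and any tree decomposition puts a clique entirely inside one bag — forcing width ≥ 2. The upper and lower bounds meet at 2, so that is the treewidth.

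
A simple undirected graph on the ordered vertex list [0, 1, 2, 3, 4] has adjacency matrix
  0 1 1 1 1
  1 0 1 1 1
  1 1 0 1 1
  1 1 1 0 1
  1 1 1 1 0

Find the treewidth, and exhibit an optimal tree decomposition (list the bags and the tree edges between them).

Treewidth 4.
One such decomposition:
Bags: B1 = {0, 1, 2, 3, 4}
Tree: (single bag)

A single bag containing all 5 vertices is trivially a valid decomposition of width 4. For the lower bound, the 5 vertices {0, 1, 2, 3, 4} are pairwise adjacent, and any tree decomposition puts a clique entirely inside one bag — forcing width ≥ 4. The upper and lower bounds meet at 4, so that is the treewidth.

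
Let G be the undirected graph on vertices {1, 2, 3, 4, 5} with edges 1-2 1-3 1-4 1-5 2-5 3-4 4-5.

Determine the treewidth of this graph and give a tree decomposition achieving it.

Treewidth 2.
Bags: B1 = {1, 4, 5}  B2 = {1, 2, 5}  B3 = {1, 3, 4}
Tree: B1–B2, B1–B3

Every bag has size at most 3, so the width is 3 − 1 = 2 and tw(G) ≤ 2. For the lower bound, the 3 vertices {1, 2, 5} are pairwise adjacent, and any tree decomposition puts a clique entirely inside one bag — forcing width ≥ 2. Therefore the treewidth is 2.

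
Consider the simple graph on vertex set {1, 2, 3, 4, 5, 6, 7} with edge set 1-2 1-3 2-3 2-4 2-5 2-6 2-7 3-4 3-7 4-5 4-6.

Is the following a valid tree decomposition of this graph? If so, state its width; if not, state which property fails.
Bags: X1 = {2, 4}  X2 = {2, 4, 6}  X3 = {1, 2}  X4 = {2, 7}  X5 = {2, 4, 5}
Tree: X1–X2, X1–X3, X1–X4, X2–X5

A tree decomposition must satisfy three properties: every vertex lies in some bag; for every edge, both endpoints lie together in some bag; and for every vertex, the bags containing it form a connected subtree. Here vertex 3 appears in no bag, so the decomposition is invalid.

No — vertex 3 appears in no bag.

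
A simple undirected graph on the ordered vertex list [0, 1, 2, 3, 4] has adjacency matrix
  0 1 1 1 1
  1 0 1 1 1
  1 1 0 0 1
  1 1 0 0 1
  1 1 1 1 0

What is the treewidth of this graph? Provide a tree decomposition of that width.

Each bag holds 4 vertices, so the decomposition has width 3, which upper-bounds the treewidth. On the other hand G contains the 4-clique {0, 1, 2, 4}. A clique must lie in a single bag of any decomposition, so no decomposition can have width below 3. Therefore the treewidth is 3.

Treewidth 3.
One such decomposition:
Bags: B1 = {0, 1, 3, 4}  B2 = {0, 1, 2, 4}
Tree: B1–B2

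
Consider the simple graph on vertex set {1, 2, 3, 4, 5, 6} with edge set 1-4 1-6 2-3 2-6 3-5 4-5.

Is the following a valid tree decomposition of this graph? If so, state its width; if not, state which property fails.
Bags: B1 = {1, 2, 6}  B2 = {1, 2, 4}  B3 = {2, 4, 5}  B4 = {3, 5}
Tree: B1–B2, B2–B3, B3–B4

A tree decomposition must satisfy three properties: every vertex lies in some bag; for every edge, both endpoints lie together in some bag; and for every vertex, the bags containing it form a connected subtree. Here edge (2,3) lies in no bag, so the decomposition is invalid.

No — edge (2,3) lies in no bag.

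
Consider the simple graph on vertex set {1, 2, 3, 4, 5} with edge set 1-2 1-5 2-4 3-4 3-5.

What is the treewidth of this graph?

A width-2 tree decomposition is:
Bags: B1 = {1, 3, 5}  B2 = {1, 2, 3}  B3 = {2, 3, 4}
Tree: B1–B2, B2–B3
The largest bag has 3 vertices, giving width 2; this decomposition certifies tw(G) ≤ 2. Since 3–5–1–2–4–3 is a cycle in G, G is not acyclic. Forests are exactly the graphs of treewidth ≤ 1, so tw(G) ≥ 2. Therefore the treewidth is 2.

2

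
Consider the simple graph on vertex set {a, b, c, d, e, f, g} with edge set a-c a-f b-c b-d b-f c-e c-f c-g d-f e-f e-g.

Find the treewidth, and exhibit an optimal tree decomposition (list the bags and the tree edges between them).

The largest bag has 3 vertices, giving width 2; this decomposition certifies tw(G) ≤ 2. Conversely, {b, d, f} is a clique of size 3, and the vertices of any clique must share a bag in every tree decomposition; so some bag has ≥ 3 vertices and tw(G) ≥ 2. Hence tw(G) = 2 exactly.

Treewidth 2.
Bags: B1 = {c, e, g}  B2 = {c, e, f}  B3 = {a, c, f}  B4 = {b, c, f}  B5 = {b, d, f}
Tree: B1–B2, B2–B3, B2–B4, B4–B5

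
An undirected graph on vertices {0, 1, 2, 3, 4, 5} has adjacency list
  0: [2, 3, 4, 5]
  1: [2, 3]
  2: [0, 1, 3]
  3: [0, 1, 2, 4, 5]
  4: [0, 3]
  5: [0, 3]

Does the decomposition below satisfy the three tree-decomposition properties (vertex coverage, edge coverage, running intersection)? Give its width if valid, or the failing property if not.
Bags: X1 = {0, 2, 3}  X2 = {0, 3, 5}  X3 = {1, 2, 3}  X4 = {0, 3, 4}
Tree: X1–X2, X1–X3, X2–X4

Checking the three conditions: (i) the bags cover all of {0, 1, 2, 3, 4, 5}; (ii) for each edge, some bag contains both endpoints; (iii) the bags containing any fixed vertex form a subtree. All hold, so the decomposition is valid with width 3 − 1 = 2.

Yes; width 2.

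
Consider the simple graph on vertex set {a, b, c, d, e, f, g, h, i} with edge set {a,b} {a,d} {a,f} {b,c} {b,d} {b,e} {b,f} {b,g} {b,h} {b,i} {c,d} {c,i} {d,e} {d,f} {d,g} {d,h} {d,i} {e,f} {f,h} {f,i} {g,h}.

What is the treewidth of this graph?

3

A width-3 tree decomposition is:
Bags: B1 = {a, b, d, f}  B2 = {b, d, f, i}  B3 = {b, d, e, f}  B4 = {b, c, d, i}  B5 = {b, d, f, h}  B6 = {b, d, g, h}
Tree: B1–B2, B2–B3, B2–B4, B1–B5, B5–B6
The largest bag has 4 vertices, giving width 3; this decomposition certifies tw(G) ≤ 3. On the other hand G contains the 4-clique {b, d, g, h}. A clique must lie in a single bag of any decomposition, so no decomposition can have width below 3. Hence tw(G) = 3 exactly.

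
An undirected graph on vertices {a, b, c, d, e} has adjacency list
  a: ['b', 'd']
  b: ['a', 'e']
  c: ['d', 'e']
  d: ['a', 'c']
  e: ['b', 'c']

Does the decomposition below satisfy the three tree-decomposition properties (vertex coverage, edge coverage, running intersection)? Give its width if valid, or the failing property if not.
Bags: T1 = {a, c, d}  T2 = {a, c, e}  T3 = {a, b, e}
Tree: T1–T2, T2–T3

Yes; width 2.

Checking the three conditions: (i) the bags cover all of {a, b, c, d, e}; (ii) for each edge, some bag contains both endpoints; (iii) the bags containing any fixed vertex form a subtree. All hold, so the decomposition is valid with width 3 − 1 = 2.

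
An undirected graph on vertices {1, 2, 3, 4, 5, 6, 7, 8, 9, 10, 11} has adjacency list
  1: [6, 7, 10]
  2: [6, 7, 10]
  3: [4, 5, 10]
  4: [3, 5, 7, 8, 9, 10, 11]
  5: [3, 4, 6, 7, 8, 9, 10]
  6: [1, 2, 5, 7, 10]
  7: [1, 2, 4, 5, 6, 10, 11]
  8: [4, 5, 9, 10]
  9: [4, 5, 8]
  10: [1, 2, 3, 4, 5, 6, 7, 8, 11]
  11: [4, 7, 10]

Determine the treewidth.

3

A width-3 tree decomposition is:
Bags: B1 = {4, 5, 8, 10}  B2 = {4, 5, 7, 10}  B3 = {4, 5, 8, 9}  B4 = {5, 6, 7, 10}  B5 = {4, 7, 10, 11}  B6 = {1, 6, 7, 10}  B7 = {3, 4, 5, 10}  B8 = {2, 6, 7, 10}
Tree: B1–B2, B1–B3, B2–B4, B2–B5, B4–B6, B1–B7, B6–B8
Every bag has size at most 4, so the width is 4 − 1 = 3 and tw(G) ≤ 3. On the other hand G contains the 4-clique {4, 5, 8, 9}. A clique must lie in a single bag of any decomposition, so no decomposition can have width below 3. Hence tw(G) = 3 exactly.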